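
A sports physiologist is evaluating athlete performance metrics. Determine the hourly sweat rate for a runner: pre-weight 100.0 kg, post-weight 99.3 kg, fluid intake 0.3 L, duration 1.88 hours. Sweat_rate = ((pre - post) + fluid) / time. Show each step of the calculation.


Mass lost = 100.0 - 99.3 = 0.7 kg
Add fluid consumed: 0.7 + 0.3 = 1.0 L total sweat
Sweat rate = 1.0 / 1.88 = 0.532 L/h

0.532 L/h


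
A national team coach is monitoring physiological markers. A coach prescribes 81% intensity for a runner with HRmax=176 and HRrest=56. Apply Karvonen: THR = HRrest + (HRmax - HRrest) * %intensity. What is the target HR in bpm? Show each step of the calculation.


Heart rate reserve = 176 - 56 = 120
Intensity fraction = 81 / 100 = 0.81
THR = 56 + 120 * 0.81 = 153.2 bpm

153.2 bpm


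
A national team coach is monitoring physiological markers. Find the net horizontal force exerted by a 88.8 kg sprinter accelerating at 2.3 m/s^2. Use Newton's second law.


Newton's second law: F = m * a
F = 88.8 * 2.3 = 204.24 N

204.24 N


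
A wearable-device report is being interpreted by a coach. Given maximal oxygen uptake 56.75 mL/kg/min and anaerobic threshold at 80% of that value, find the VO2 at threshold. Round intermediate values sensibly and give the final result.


Percentage as decimal = 0.8
VO2 at AT = 56.75 * 0.8 = 45.4 mL/kg/min

45.4 mL/kg/min


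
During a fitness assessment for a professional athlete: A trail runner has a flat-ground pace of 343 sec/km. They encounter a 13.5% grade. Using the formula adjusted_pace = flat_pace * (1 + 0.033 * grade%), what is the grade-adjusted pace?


Grade factor = 1 + 0.033 * 13.5 = 1.4455
Adjusted = 343 * 1.4455 = 495.81 sec/km

495.81 s/km


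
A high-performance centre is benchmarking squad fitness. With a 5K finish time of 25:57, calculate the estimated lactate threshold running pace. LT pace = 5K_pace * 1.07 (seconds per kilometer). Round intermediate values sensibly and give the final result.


Race duration = 1557 s for 5 km
Average pace = 1557 / 5 = 311.4 s/km
LT pace = 311.4 * 1.07
= 333.2 s/km

333.2 s/km


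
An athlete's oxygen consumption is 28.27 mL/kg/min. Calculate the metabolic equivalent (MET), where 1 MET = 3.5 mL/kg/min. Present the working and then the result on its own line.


MET = VO2 / 3.5
= 28.27 / 3.5
= 8.08 METs

8.08 METs


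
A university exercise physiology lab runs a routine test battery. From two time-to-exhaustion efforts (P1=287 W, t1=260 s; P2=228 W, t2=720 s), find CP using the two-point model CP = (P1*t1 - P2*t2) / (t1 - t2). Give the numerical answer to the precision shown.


Work in trial 1 = 74620 J
Work in trial 2 = 164160 J
Delta work = -89540 J
Delta time = -460 s
CP = -89540 / -460 = 194.65 W

194.65 W


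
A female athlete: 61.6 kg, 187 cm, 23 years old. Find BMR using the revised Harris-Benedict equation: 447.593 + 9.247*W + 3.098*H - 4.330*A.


Intercept = 447.593
Weight contribution = 9.247 * 61.6 = 569.6152
Height contribution = 3.098 * 187 = 579.326
Age contribution = 4.33 * 23 = 99.59
BMR = 447.593 + 569.6152 + 579.326 - 99.59
= 1496.94 kcal/day

1496.94 kcal/day


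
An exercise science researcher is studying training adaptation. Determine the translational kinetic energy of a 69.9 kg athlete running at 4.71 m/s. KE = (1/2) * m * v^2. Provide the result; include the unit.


KE = 0.5 * m * v^2
= 0.5 * 69.9 * 4.71^2
= 0.5 * 69.9 * 22.1841
= 775.33 J

775.33 J


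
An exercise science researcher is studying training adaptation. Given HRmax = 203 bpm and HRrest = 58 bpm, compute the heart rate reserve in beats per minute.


Heart rate reserve = maximum HR minus resting HR
HRR = 203 - 58 = 145 bpm

145 bpm


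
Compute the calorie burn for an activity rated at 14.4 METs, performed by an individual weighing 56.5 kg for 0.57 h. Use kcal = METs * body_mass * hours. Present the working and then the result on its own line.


Product of METs and mass = 14.4 * 56.5 = 813.6
Total kcal = 813.6 * 0.57 = 463.75 kcal

463.75 kcal


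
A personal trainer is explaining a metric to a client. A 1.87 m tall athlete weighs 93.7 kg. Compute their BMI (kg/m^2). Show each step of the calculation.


height^2 = 3.4969 m^2
BMI = 93.7 / 3.4969 = 26.8 kg/m^2

26.8 kg/m^2


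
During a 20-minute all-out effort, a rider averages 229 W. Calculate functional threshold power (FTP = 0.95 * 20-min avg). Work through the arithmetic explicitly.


FTP = 0.95 * 229
= 217.55 W

217.55 W


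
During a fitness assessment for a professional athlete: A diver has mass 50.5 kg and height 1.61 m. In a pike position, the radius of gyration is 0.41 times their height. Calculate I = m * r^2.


r = 0.41 * 1.61 = 0.6601 m
I = m * r^2 = 50.5 * 0.435732 = 22.004 kg*m^2

22.004 kg*m^2


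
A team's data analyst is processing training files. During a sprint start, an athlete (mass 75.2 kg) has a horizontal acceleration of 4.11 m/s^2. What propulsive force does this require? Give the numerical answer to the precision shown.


Propulsive force = mass * acceleration
= 75.2 kg * 4.11 m/s^2
= 309.07 N

309.07 N


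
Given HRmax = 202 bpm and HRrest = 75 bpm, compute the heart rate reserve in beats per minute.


Heart rate reserve = maximum HR minus resting HR
HRR = 202 - 75 = 127 bpm

127 bpm


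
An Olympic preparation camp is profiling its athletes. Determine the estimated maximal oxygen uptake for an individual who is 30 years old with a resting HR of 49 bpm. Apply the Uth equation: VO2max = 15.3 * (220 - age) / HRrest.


HRmax = 220 - 30 = 190
VO2max = 15.3 * (190 / 49)
= 15.3 * 3.8776
= 59.33 mL/kg/min

59.33 mL/kg/min


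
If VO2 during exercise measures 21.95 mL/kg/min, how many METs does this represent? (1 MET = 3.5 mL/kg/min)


METs = VO2 / 3.5 = 21.95 / 3.5 = 6.27

6.27 METs


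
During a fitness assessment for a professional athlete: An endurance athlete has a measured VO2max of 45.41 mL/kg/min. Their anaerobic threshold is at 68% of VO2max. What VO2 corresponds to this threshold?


Anaerobic threshold VO2 = VO2max * 68%
= 45.41 * 0.68
= 30.88 mL/kg/min

30.88 mL/kg/min


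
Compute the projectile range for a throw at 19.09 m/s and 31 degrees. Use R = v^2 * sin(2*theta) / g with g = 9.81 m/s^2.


Two times the angle = 62 degrees
sin(62) = 0.882948
R = 364.4281 * 0.882948 / 9.81 = 32.8 m

32.8 m


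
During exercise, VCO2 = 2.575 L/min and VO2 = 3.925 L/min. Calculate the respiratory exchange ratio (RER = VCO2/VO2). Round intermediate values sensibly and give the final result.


RER = VCO2 / VO2
= 2.575 / 3.925
= 0.6561

0.6561


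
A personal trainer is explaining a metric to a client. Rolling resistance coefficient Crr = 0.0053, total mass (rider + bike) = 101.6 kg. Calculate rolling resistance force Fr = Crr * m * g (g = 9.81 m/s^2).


Fr = Crr * m * g
= 0.0053 * 101.6 * 9.81
= 5.282 N

5.282 N


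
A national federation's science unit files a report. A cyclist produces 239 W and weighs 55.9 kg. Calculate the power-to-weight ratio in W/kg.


P/W = power / mass
= 239 / 55.9
= 4.275 W/kg

4.275 W/kg


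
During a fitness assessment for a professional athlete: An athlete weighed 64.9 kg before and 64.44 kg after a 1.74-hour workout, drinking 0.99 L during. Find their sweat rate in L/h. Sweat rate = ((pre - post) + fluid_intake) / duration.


Body mass change = 0.46 kg
Total sweat loss = 0.46 + 0.99 = 1.45 L
Rate = 1.45 / 1.74 = 0.833 L/h

0.833 L/h


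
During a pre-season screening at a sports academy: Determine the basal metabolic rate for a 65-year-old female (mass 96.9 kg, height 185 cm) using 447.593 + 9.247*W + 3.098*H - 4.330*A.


BMR = 447.593 + 9.247*96.9 + 3.098*185 - 4.330*65
= 1635.31 kcal/day

1635.31 kcal/day


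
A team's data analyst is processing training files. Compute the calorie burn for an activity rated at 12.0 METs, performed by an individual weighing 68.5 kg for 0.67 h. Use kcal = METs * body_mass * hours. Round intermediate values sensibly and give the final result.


Product of METs and mass = 12.0 * 68.5 = 822.0
Total kcal = 822.0 * 0.67 = 550.74 kcal

550.74 kcal


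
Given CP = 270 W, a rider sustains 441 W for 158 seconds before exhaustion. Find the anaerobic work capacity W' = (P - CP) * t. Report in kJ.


Excess power = 441 - 270 = 171 W
Work above CP = 171 * 158 = 27018 J
W' = 27.018 kJ

27.018 kJ


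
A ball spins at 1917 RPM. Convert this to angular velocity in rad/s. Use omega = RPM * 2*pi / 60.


omega = 1917 * 2 * pi / 60
= 1917 * 6.28318531 / 60
= 12044.866 / 60
= 200.748 rad/s

200.748 rad/s


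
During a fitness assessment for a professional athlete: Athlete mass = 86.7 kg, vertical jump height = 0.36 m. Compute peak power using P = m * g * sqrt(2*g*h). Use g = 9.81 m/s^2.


sqrt(2 * 9.81 * 0.36) = sqrt(7.0632) = 2.657668 m/s
P = 86.7 * 9.81 * 2.657668
= 2260.42 W

2260.42 W


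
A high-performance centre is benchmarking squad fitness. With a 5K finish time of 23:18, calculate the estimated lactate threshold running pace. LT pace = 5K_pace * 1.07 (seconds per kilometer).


Race duration = 1398 s for 5 km
Average pace = 1398 / 5 = 279.6 s/km
LT pace = 279.6 * 1.07
= 299.17 s/km

299.17 s/km


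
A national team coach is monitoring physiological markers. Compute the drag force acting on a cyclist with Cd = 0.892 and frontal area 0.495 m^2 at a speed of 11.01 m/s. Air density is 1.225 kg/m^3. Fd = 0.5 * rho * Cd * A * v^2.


Step 1: v^2 = 121.2201
Step 2: Fd = 0.5 * 1.225 * 0.892 * 0.495 * 121.2201
= 32.783 N

32.783 N


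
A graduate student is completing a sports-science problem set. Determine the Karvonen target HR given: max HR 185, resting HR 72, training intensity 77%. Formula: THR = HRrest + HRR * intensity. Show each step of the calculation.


HRR = HRmax - HRrest = 185 - 72 = 113
THR = 72 + 113 * 0.77
= 159.01 bpm

159.01 bpm


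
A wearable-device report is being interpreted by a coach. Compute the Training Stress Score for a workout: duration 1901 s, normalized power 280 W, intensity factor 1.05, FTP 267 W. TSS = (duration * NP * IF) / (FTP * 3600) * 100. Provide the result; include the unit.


Product = 1901 * 280 * 1.05 = 558894.0
Base = 267 * 3600 = 961200
TSS = 558894.0 / 961200 * 100 = 58.15

58.15 TSS


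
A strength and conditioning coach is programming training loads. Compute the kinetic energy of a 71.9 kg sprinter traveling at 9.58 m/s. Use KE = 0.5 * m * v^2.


Velocity squared = 91.7764
KE = 0.5 * 71.9 * 91.7764 = 3299.36 J

3299.36 J


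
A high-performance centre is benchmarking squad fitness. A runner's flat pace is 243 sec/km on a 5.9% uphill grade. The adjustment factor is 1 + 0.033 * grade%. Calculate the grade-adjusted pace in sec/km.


Factor = 1 + 0.033 * 5.9 = 1.1947
Adjusted pace = 243 * 1.1947
= 290.31 sec/km

290.31 s/km


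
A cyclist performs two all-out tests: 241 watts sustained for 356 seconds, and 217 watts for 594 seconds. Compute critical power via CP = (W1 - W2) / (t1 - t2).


W1 = P1 * t1 = 241 * 356 = 85796 J
W2 = P2 * t2 = 217 * 594 = 128898 J
CP = (85796 - 128898) / (356 - 594)
= 181.1 W

181.1 W


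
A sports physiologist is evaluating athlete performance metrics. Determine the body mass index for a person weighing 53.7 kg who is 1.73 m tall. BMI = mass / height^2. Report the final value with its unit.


BMI = mass / height^2
= 53.7 / 1.73^2
= 53.7 / 2.9929
= 17.94 kg/m^2

17.94 kg/m^2


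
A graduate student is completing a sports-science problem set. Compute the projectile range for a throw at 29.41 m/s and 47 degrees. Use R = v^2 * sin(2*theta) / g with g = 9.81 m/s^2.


Two times the angle = 94 degrees
sin(94) = 0.997564
R = 864.9481 * 0.997564 / 9.81 = 87.955 m

87.955 m


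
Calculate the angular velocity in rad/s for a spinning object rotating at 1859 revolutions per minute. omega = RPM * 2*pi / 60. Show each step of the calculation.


omega = RPM * 2*pi / 60
= 1859 * 6.28318531 / 60
= 194.674 rad/s

194.674 rad/s


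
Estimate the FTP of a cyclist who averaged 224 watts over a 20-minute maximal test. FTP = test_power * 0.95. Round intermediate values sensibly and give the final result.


FTP = 224 * 0.95 = 212.8 W

212.8 W


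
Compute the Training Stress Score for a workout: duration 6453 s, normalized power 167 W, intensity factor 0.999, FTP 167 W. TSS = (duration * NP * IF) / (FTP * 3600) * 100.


Product = 6453 * 167 * 0.999 = 1076573.349
Base = 167 * 3600 = 601200
TSS = 1076573.349 / 601200 * 100 = 179.07

179.07 TSS


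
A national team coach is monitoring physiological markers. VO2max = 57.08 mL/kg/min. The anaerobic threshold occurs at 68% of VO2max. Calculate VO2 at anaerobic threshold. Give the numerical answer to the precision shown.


AT fraction = 68 / 100 = 0.68
AT VO2 = 57.08 * 0.68
= 38.81 mL/kg/min

38.81 mL/kg/min


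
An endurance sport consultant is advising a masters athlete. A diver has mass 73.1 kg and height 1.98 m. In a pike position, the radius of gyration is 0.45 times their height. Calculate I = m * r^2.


r = 0.45 * 1.98 = 0.891 m
I = m * r^2 = 73.1 * 0.793881 = 58.033 kg*m^2

58.033 kg*m^2


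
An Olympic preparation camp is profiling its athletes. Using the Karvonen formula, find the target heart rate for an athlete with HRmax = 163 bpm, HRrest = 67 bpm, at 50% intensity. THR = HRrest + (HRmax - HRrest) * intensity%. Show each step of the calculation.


HRR = 163 - 67 = 96
THR = 67 + 96 * 0.5
= 67 + 48.0
= 115.0 bpm

115.0 bpm


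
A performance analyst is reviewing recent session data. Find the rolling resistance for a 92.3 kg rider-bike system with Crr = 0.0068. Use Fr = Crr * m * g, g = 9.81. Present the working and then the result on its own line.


m * g = 92.3 * 9.81 = 905.463 N
Fr = 0.0068 * 905.463 = 6.157 N

6.157 N


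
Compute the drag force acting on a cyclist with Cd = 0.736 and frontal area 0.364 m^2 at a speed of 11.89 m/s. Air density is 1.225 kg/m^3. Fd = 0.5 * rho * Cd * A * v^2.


Step 1: v^2 = 141.3721
Step 2: Fd = 0.5 * 1.225 * 0.736 * 0.364 * 141.3721
= 23.198 N

23.198 N


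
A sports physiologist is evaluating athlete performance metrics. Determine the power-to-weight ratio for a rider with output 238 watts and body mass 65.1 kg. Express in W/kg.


P/W = 238 / 65.1 = 3.656 W/kg

3.656 W/kg


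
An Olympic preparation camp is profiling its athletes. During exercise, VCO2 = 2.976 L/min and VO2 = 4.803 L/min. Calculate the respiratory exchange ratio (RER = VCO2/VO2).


RER = VCO2 / VO2
= 2.976 / 4.803
= 0.6196

0.6196


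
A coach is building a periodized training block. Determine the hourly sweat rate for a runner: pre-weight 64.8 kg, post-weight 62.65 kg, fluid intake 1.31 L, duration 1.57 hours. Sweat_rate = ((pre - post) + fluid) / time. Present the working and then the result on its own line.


Mass lost = 64.8 - 62.65 = 2.15 kg
Add fluid consumed: 2.15 + 1.31 = 3.46 L total sweat
Sweat rate = 3.46 / 1.57 = 2.204 L/h

2.204 L/h


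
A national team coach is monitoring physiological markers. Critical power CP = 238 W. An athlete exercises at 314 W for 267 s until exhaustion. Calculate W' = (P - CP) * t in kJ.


P - CP = 314 - 238 = 76 W
W' = 76 * 267 = 20292 J
= 20292 / 1000 = 20.292 kJ

20.292 kJ


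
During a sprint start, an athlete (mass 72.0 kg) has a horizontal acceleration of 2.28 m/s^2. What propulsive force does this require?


Propulsive force = mass * acceleration
= 72.0 kg * 2.28 m/s^2
= 164.16 N

164.16 N


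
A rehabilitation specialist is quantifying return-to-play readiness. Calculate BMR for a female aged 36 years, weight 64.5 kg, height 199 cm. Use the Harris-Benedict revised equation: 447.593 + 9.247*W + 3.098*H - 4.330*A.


Substituting values:
W term = 9.247 * 64.5 = 596.4315
H term = 3.098 * 199 = 616.502
A term = 4.330 * 36 = 155.88
BMR = 1504.65 kcal/day

1504.65 kcal/day


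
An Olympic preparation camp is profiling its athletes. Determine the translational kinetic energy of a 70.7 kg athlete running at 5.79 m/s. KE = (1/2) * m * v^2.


KE = 0.5 * m * v^2
= 0.5 * 70.7 * 5.79^2
= 0.5 * 70.7 * 33.5241
= 1185.08 J

1185.08 J


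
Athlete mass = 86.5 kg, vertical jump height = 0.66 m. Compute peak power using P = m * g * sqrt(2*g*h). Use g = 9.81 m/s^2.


sqrt(2 * 9.81 * 0.66) = sqrt(12.9492) = 3.5985 m/s
P = 86.5 * 9.81 * 3.5985
= 3053.56 W

3053.56 W


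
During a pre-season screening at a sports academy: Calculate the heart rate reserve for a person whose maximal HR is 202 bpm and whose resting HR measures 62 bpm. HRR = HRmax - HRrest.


HRmax = 202 bpm
HRrest = 62 bpm
HRR = 202 - 62 = 140 bpm

140 bpm


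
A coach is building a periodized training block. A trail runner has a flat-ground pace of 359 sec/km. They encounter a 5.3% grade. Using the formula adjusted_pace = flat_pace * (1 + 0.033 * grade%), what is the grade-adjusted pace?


Grade factor = 1 + 0.033 * 5.3 = 1.1749
Adjusted = 359 * 1.1749 = 421.79 sec/km

421.79 s/km


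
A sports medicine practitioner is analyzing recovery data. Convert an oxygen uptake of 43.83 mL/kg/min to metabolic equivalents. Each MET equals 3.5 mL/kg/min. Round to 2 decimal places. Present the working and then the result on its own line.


One MET = 3.5 mL/kg/min
Number of METs = 43.83 / 3.5
= 12.52 METs

12.52 METs


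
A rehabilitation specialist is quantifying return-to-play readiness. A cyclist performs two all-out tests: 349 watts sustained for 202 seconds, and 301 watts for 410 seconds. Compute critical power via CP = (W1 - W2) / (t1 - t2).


W1 = P1 * t1 = 349 * 202 = 70498 J
W2 = P2 * t2 = 301 * 410 = 123410 J
CP = (70498 - 123410) / (202 - 410)
= 254.38 W

254.38 W


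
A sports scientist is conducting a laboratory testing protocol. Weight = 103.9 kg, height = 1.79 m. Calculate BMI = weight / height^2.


height^2 = 1.79^2 = 3.2041
BMI = 103.9 / 3.2041 = 32.43 kg/m^2

32.43 kg/m^2


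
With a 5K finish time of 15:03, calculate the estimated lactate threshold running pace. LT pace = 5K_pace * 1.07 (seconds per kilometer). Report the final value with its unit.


Race duration = 903 s for 5 km
Average pace = 903 / 5 = 180.6 s/km
LT pace = 180.6 * 1.07
= 193.24 s/km

193.24 s/km


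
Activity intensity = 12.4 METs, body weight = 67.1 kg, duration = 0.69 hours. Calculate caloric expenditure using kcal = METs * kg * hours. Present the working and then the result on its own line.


kcal = 12.4 * 67.1 * 0.69
= 832.04 * 0.69
= 574.11 kcal

574.11 kcal


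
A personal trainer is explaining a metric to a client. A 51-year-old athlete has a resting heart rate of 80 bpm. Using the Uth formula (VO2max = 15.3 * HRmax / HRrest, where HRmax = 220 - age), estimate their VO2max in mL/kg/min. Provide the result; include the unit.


HRmax = 220 - 51 = 169 bpm
Ratio = HRmax / HRrest = 169 / 80 = 2.1125
VO2max = 15.3 * 2.1125 = 32.32 mL/kg/min

32.32 mL/kg/min


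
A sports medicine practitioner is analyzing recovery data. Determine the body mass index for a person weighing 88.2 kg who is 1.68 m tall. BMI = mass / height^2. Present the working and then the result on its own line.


BMI = mass / height^2
= 88.2 / 1.68^2
= 88.2 / 2.8224
= 31.25 kg/m^2

31.25 kg/m^2


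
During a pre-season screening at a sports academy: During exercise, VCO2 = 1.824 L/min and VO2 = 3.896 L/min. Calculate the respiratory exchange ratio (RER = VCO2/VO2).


RER = VCO2 / VO2
= 1.824 / 3.896
= 0.4682

0.4682


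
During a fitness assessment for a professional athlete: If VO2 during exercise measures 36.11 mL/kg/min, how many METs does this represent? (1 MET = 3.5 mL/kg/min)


METs = VO2 / 3.5 = 36.11 / 3.5 = 10.32

10.32 METs


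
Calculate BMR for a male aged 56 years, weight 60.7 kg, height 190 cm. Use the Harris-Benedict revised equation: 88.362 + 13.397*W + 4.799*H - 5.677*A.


Substituting values:
W term = 13.397 * 60.7 = 813.1979
H term = 4.799 * 190 = 911.81
A term = 5.677 * 56 = 317.912
BMR = 1495.46 kcal/day

1495.46 kcal/day


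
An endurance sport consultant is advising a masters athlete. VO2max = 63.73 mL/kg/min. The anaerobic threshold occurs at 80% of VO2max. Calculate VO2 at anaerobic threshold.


AT fraction = 80 / 100 = 0.8
AT VO2 = 63.73 * 0.8
= 50.98 mL/kg/min

50.98 mL/kg/min


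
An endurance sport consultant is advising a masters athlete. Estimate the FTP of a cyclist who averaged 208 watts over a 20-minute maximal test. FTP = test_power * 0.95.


FTP = 208 * 0.95 = 197.6 W

197.6 W


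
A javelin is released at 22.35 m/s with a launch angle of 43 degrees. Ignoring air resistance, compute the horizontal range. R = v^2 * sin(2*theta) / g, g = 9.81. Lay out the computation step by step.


Launch speed squared = 499.5225
sin(2 * 43 deg) = 0.997564
Range = 499.5225 * 0.997564 / 9.81
= 50.796 m

50.796 m


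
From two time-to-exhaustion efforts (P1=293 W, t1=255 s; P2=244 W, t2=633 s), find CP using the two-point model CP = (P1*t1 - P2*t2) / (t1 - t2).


Work in trial 1 = 74715 J
Work in trial 2 = 154452 J
Delta work = -79737 J
Delta time = -378 s
CP = -79737 / -378 = 210.94 W

210.94 W


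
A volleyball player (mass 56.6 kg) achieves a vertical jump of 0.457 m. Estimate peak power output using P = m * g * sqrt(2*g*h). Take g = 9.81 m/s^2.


2 * g * h = 2 * 9.81 * 0.457 = 8.96634
sqrt(8.96634) = 2.994385 m/s
P = 56.6 * 9.81 * 2.994385 = 1662.62 W

1662.62 W


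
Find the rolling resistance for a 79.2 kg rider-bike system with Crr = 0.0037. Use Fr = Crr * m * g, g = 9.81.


m * g = 79.2 * 9.81 = 776.952 N
Fr = 0.0037 * 776.952 = 2.875 N

2.875 N


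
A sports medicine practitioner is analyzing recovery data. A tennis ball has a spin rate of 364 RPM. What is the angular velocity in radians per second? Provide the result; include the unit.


Convert RPM to rad/s: multiply by 2*pi and divide by 60
omega = 364 * 2 * pi / 60
= 38.118 rad/s

38.118 rad/s


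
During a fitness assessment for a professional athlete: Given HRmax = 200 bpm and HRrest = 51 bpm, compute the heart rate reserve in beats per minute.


Heart rate reserve = maximum HR minus resting HR
HRR = 200 - 51 = 149 bpm

149 bpm


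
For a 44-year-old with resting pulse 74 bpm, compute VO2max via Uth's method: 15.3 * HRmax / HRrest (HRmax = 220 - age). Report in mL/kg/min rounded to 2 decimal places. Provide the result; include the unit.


Step 1: HRmax = 220 - 44 = 176 bpm
Step 2: Ratio = 176 / 74 = 2.3784
Step 3: VO2max = 15.3 * 2.3784 = 36.39 mL/kg/min

36.39 mL/kg/min


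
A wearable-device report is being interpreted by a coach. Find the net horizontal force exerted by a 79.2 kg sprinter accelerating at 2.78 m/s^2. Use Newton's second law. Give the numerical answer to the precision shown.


Newton's second law: F = m * a
F = 79.2 * 2.78 = 220.18 N

220.18 N


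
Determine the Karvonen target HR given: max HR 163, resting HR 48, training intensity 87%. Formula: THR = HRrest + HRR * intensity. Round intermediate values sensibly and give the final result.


HRR = HRmax - HRrest = 163 - 48 = 115
THR = 48 + 115 * 0.87
= 148.05 bpm

148.05 bpm


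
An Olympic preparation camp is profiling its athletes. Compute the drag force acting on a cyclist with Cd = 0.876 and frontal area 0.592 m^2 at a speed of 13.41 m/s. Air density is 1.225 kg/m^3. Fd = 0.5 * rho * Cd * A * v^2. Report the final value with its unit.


Step 1: v^2 = 179.8281
Step 2: Fd = 0.5 * 1.225 * 0.876 * 0.592 * 179.8281
= 57.12 N

57.12 N


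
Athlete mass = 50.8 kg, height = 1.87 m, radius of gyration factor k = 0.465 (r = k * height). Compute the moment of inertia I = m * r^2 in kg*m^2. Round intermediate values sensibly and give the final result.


r = k * height = 0.465 * 1.87 = 0.86955 m
r^2 = 0.86955^2 = 0.756117
I = 50.8 * 0.756117 = 38.411 kg*m^2

38.411 kg*m^2


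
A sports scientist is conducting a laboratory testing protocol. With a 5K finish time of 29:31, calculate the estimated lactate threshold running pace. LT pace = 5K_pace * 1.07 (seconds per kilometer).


Race duration = 1771 s for 5 km
Average pace = 1771 / 5 = 354.2 s/km
LT pace = 354.2 * 1.07
= 378.99 s/km

378.99 s/km


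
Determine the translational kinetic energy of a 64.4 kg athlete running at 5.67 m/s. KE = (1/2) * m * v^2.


KE = 0.5 * m * v^2
= 0.5 * 64.4 * 5.67^2
= 0.5 * 64.4 * 32.1489
= 1035.19 J

1035.19 J


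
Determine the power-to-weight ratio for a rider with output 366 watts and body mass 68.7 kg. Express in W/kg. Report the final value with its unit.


P/W = 366 / 68.7 = 5.328 W/kg

5.328 W/kg


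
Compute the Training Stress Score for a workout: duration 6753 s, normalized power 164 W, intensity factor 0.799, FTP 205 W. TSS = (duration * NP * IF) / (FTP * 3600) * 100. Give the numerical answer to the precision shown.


Product = 6753 * 164 * 0.799 = 884886.108
Base = 205 * 3600 = 738000
TSS = 884886.108 / 738000 * 100 = 119.9

119.9 TSS


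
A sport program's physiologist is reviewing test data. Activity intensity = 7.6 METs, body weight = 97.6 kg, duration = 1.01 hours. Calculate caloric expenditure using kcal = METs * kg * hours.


kcal = 7.6 * 97.6 * 1.01
= 741.76 * 1.01
= 749.18 kcal

749.18 kcal


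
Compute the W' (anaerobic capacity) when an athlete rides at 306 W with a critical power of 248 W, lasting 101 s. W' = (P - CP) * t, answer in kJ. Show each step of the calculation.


Above-CP power = 58 W
Duration = 101 s
W' = 58 * 101 = 5858 J
Convert: 5858 / 1000 = 5.858 kJ

5.858 kJ


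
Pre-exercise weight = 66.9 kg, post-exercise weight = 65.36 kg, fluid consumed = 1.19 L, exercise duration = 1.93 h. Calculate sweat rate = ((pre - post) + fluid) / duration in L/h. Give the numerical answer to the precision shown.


Weight loss = 66.9 - 65.36 = 1.54 kg (approx L)
Total sweat = 1.54 + 1.19 = 2.73 L
Sweat rate = 2.73 / 1.93 = 1.415 L/h

1.415 L/h


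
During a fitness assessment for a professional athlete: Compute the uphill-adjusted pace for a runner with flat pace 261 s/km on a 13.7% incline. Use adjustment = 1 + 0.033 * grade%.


Adjustment factor = 1 + 0.033 * 13.7 = 1.4521
Grade-adjusted pace = 261 * 1.4521 = 379.0 s/km

379.0 s/km


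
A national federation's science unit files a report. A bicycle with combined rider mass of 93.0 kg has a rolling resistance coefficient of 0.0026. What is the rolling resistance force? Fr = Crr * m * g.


Fr = 0.0026 * 93.0 * 9.81
= 0.2418 * 9.81
= 2.372 N

2.372 N


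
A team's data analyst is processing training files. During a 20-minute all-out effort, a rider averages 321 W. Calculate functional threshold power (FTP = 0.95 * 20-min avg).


FTP = 0.95 * 321
= 304.95 W

304.95 W


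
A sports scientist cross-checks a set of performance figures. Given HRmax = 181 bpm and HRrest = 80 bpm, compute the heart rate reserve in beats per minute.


Heart rate reserve = maximum HR minus resting HR
HRR = 181 - 80 = 101 bpm

101 bpm


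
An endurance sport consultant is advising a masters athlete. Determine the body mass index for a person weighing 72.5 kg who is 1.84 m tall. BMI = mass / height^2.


BMI = mass / height^2
= 72.5 / 1.84^2
= 72.5 / 3.3856
= 21.41 kg/m^2

21.41 kg/m^2


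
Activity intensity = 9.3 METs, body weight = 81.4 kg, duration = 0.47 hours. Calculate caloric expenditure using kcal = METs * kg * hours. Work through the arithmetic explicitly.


kcal = 9.3 * 81.4 * 0.47
= 757.02 * 0.47
= 355.8 kcal

355.8 kcal


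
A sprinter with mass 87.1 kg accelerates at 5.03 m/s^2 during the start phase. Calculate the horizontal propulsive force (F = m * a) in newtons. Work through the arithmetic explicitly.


F = m * a
= 87.1 * 5.03
= 438.11 N

438.11 N


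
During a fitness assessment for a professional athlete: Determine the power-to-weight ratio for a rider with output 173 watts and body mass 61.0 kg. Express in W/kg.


P/W = 173 / 61.0 = 2.836 W/kg

2.836 W/kg


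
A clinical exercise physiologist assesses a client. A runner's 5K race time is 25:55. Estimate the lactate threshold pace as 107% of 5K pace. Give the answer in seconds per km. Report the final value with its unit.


Total race time = 25*60 + 55 = 1555 seconds
5K pace = 1555 / 5 = 311.0 sec/km
LT pace = 311.0 * 1.07 = 332.77 sec/km

332.77 s/km


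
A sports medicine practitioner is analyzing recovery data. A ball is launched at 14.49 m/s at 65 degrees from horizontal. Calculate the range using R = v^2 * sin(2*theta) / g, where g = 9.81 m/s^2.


sin(2 * 65) = sin(130) = 0.766044
v^2 = 14.49^2 = 209.9601
R = 209.9601 * 0.766044 / 9.81
= 16.395 m

16.395 m


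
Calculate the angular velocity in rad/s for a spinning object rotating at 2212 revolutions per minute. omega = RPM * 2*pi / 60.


omega = RPM * 2*pi / 60
= 2212 * 6.28318531 / 60
= 231.64 rad/s

231.64 rad/s


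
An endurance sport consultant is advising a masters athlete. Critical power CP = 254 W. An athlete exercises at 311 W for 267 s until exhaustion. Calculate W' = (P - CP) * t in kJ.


P - CP = 311 - 254 = 57 W
W' = 57 * 267 = 15219 J
= 15219 / 1000 = 15.219 kJ

15.219 kJ


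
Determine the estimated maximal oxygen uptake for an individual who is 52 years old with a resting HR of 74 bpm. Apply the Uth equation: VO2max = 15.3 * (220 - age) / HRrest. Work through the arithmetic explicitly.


HRmax = 220 - 52 = 168
VO2max = 15.3 * (168 / 74)
= 15.3 * 2.2703
= 34.74 mL/kg/min

34.74 mL/kg/min


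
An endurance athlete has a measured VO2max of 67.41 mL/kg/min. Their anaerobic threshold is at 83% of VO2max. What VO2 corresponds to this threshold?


Anaerobic threshold VO2 = VO2max * 83%
= 67.41 * 0.83
= 55.95 mL/kg/min

55.95 mL/kg/min


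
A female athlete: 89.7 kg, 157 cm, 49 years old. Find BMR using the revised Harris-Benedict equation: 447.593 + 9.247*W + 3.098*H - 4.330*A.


Intercept = 447.593
Weight contribution = 9.247 * 89.7 = 829.4559
Height contribution = 3.098 * 157 = 486.386
Age contribution = 4.33 * 49 = 212.17
BMR = 447.593 + 829.4559 + 486.386 - 212.17
= 1551.26 kcal/day

1551.26 kcal/day


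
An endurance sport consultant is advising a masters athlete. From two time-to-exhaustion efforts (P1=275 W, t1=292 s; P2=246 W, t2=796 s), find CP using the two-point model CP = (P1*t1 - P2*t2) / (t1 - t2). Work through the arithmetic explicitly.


Work in trial 1 = 80300 J
Work in trial 2 = 195816 J
Delta work = -115516 J
Delta time = -504 s
CP = -115516 / -504 = 229.2 W

229.2 W


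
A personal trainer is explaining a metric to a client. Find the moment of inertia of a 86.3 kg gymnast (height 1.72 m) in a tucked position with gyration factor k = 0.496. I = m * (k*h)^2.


Radius of gyration = 0.496 * 1.72 = 0.85312 m
I = 86.3 * 0.85312^2
= 86.3 * 0.727814
= 62.81 kg*m^2

62.81 kg*m^2


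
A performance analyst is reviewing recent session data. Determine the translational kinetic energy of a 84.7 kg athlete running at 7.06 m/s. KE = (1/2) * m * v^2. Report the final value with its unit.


KE = 0.5 * m * v^2
= 0.5 * 84.7 * 7.06^2
= 0.5 * 84.7 * 49.8436
= 2110.88 J

2110.88 J


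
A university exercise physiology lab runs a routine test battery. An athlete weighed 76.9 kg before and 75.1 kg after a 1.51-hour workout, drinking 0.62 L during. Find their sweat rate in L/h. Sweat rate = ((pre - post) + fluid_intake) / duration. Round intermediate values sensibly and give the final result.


Body mass change = 1.8 kg
Total sweat loss = 1.8 + 0.62 = 2.42 L
Rate = 2.42 / 1.51 = 1.603 L/h

1.603 L/h


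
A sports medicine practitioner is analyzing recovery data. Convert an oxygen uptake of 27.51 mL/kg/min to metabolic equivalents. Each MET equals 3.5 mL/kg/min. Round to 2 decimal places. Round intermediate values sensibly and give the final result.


One MET = 3.5 mL/kg/min
Number of METs = 27.51 / 3.5
= 7.86 METs

7.86 METs


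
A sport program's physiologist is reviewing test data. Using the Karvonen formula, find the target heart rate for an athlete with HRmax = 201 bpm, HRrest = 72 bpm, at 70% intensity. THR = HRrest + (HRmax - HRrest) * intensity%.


HRR = 201 - 72 = 129
THR = 72 + 129 * 0.7
= 72 + 90.3
= 162.3 bpm

162.3 bpm


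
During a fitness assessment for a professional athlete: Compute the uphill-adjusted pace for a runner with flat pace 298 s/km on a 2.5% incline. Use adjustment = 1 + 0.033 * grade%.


Adjustment factor = 1 + 0.033 * 2.5 = 1.0825
Grade-adjusted pace = 298 * 1.0825 = 322.59 s/km

322.59 s/km


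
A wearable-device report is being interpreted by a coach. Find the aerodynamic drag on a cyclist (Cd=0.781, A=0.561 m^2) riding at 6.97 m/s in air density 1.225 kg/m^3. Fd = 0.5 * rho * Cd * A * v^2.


Fd = 0.5 * 1.225 * 0.781 * 0.561 * 6.97^2
= 0.5 * 1.225 * 0.781 * 0.561 * 48.5809
= 13.037 N

13.037 N


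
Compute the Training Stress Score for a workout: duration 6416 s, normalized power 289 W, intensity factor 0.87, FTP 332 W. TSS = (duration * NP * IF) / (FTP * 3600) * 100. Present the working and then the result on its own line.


Product = 6416 * 289 * 0.87 = 1613174.88
Base = 332 * 3600 = 1195200
TSS = 1613174.88 / 1195200 * 100 = 134.97

134.97 TSS


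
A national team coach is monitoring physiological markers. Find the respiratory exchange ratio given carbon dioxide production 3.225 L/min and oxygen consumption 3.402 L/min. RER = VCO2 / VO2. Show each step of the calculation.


VCO2 = 3.225 L/min
VO2 = 3.402 L/min
RER = 3.225 / 3.402 = 0.948

0.948


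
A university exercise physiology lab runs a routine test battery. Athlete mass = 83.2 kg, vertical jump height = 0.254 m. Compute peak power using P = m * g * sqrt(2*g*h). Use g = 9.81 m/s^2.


sqrt(2 * 9.81 * 0.254) = sqrt(4.98348) = 2.232371 m/s
P = 83.2 * 9.81 * 2.232371
= 1822.04 W

1822.04 W


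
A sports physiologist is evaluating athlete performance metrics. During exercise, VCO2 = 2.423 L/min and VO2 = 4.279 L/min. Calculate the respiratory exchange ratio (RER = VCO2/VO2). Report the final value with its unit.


RER = VCO2 / VO2
= 2.423 / 4.279
= 0.5663

0.5663


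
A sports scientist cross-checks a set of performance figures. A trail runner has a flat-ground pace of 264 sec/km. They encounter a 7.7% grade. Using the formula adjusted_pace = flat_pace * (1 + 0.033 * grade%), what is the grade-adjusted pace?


Grade factor = 1 + 0.033 * 7.7 = 1.2541
Adjusted = 264 * 1.2541 = 331.08 sec/km

331.08 s/km


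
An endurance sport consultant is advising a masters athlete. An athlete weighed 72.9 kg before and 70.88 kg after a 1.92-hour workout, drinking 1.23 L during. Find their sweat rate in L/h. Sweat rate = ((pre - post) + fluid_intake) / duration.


Body mass change = 2.02 kg
Total sweat loss = 2.02 + 1.23 = 3.25 L
Rate = 3.25 / 1.92 = 1.693 L/h

1.693 L/h


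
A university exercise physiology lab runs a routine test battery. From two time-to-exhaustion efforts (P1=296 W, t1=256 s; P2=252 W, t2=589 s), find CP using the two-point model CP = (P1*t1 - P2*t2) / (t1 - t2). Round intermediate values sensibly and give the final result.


Work in trial 1 = 75776 J
Work in trial 2 = 148428 J
Delta work = -72652 J
Delta time = -333 s
CP = -72652 / -333 = 218.17 W

218.17 W


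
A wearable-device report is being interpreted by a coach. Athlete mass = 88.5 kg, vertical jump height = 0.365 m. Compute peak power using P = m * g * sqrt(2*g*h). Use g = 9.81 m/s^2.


sqrt(2 * 9.81 * 0.365) = sqrt(7.1613) = 2.676061 m/s
P = 88.5 * 9.81 * 2.676061
= 2323.32 W

2323.32 W


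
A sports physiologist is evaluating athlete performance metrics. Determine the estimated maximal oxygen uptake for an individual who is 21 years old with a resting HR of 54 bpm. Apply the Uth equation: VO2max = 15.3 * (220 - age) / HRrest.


HRmax = 220 - 21 = 199
VO2max = 15.3 * (199 / 54)
= 15.3 * 3.6852
= 56.38 mL/kg/min

56.38 mL/kg/min


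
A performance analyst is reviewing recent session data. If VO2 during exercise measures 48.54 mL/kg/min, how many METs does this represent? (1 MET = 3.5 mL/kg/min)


METs = VO2 / 3.5 = 48.54 / 3.5 = 13.87

13.87 METs


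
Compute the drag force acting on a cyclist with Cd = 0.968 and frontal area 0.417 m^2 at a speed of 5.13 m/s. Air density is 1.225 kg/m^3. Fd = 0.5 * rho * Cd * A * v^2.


Step 1: v^2 = 26.3169
Step 2: Fd = 0.5 * 1.225 * 0.968 * 0.417 * 26.3169
= 6.507 N

6.507 N


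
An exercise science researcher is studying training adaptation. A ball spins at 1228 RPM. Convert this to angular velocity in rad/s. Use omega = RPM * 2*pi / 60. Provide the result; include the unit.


omega = 1228 * 2 * pi / 60
= 1228 * 6.28318531 / 60
= 7715.752 / 60
= 128.596 rad/s

128.596 rad/s


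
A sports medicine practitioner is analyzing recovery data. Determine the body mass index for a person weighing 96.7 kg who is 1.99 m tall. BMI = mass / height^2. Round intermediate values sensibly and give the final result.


BMI = mass / height^2
= 96.7 / 1.99^2
= 96.7 / 3.9601
= 24.42 kg/m^2

24.42 kg/m^2


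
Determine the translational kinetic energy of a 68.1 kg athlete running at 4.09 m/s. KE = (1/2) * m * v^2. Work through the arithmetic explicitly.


KE = 0.5 * m * v^2
= 0.5 * 68.1 * 4.09^2
= 0.5 * 68.1 * 16.7281
= 569.59 J

569.59 J


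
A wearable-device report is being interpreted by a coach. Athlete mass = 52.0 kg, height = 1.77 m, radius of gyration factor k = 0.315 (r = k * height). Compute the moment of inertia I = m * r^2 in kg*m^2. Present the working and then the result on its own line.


r = k * height = 0.315 * 1.77 = 0.55755 m
r^2 = 0.55755^2 = 0.310862
I = 52.0 * 0.310862 = 16.165 kg*m^2

16.165 kg*m^2


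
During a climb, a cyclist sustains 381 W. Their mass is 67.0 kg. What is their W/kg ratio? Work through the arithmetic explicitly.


Power-to-weight = 381 W / 67.0 kg
= 5.687 W/kg

5.687 W/kg


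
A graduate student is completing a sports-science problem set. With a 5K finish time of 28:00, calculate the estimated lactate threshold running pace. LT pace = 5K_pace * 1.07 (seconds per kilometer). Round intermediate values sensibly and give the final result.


Race duration = 1680 s for 5 km
Average pace = 1680 / 5 = 336.0 s/km
LT pace = 336.0 * 1.07
= 359.52 s/km

359.52 s/km


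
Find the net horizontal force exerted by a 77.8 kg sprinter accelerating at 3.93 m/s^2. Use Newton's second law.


Newton's second law: F = m * a
F = 77.8 * 3.93 = 305.75 N

305.75 N


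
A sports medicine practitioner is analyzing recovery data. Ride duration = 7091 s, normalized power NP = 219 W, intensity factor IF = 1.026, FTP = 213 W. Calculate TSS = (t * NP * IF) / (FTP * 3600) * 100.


Numerator = 7091 * 219 * 1.026 = 1593305.154
Denominator = 213 * 3600 = 766800
TSS = 1593305.154 / 766800 * 100
= 207.79

207.79 TSS


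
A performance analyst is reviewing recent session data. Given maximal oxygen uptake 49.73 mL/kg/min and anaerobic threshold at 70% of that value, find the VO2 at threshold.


Percentage as decimal = 0.7
VO2 at AT = 49.73 * 0.7 = 34.81 mL/kg/min

34.81 mL/kg/min


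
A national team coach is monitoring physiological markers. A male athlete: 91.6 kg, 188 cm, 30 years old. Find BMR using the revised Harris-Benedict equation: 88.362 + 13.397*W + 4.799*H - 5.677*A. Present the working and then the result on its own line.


Intercept = 88.362
Weight contribution = 13.397 * 91.6 = 1227.1652
Height contribution = 4.799 * 188 = 902.212
Age contribution = 5.677 * 30 = 170.31
BMR = 88.362 + 1227.1652 + 902.212 - 170.31
= 2047.43 kcal/day

2047.43 kcal/day


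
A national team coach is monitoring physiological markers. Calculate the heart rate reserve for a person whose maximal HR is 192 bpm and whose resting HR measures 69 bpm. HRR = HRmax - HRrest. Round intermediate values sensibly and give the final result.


HRmax = 192 bpm
HRrest = 69 bpm
HRR = 192 - 69 = 123 bpm

123 bpm


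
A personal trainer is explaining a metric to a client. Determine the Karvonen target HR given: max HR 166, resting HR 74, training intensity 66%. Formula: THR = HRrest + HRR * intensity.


HRR = HRmax - HRrest = 166 - 74 = 92
THR = 74 + 92 * 0.66
= 134.72 bpm

134.72 bpm
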